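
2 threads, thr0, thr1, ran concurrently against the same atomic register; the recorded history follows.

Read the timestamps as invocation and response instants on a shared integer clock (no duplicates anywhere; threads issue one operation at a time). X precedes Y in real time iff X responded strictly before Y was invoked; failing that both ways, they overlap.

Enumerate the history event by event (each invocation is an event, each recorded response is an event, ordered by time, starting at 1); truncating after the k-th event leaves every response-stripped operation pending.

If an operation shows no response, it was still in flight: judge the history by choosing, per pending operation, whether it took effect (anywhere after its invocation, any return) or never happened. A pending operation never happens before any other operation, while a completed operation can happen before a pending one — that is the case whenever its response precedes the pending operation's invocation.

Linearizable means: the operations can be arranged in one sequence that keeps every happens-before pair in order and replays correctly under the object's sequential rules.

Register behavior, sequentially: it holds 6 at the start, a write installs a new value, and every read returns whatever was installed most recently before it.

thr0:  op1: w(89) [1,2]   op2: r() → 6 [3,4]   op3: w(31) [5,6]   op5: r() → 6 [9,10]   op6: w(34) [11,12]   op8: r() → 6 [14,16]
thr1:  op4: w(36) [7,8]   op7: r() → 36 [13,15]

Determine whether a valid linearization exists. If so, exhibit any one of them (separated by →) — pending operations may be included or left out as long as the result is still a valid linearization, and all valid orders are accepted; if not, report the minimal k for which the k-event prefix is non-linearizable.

the violation lands at event 4, op2's response at time 4: events 1..3 linearize, events 1..4 do not
a single order respects real time; the 2 completed atomic register operations fail replay along it
one such order, op1, op2, breaks at step 2 where op2 r() → 6 is illegal

not linearizable — minimal violating prefix: 4 events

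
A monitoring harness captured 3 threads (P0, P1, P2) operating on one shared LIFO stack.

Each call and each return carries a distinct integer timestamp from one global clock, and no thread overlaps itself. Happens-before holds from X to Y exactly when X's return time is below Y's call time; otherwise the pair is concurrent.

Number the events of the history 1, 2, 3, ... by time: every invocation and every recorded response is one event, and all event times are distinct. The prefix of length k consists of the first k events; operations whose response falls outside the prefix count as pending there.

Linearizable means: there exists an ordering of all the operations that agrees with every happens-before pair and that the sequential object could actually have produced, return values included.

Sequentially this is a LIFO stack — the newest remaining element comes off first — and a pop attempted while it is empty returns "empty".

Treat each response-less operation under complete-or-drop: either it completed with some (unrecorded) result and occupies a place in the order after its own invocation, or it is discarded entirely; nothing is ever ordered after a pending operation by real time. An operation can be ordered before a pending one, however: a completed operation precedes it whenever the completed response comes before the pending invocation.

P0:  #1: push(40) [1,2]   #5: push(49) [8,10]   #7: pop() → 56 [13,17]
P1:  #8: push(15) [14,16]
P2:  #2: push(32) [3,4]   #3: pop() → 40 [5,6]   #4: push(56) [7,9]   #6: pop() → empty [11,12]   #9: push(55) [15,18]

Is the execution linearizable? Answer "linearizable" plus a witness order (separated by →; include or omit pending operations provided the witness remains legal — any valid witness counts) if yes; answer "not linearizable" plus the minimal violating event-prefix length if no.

already the first 6 events (up to #3's response at time 6) admit no linearization; the first 5 still do
one real-time candidate order over the 3 completed operations — the LIFO stack replay rejects it
for example #1, #2, #3 fails at step 3: #3 pop() → 40 is not legal there

not linearizable — minimal violating prefix: 6 events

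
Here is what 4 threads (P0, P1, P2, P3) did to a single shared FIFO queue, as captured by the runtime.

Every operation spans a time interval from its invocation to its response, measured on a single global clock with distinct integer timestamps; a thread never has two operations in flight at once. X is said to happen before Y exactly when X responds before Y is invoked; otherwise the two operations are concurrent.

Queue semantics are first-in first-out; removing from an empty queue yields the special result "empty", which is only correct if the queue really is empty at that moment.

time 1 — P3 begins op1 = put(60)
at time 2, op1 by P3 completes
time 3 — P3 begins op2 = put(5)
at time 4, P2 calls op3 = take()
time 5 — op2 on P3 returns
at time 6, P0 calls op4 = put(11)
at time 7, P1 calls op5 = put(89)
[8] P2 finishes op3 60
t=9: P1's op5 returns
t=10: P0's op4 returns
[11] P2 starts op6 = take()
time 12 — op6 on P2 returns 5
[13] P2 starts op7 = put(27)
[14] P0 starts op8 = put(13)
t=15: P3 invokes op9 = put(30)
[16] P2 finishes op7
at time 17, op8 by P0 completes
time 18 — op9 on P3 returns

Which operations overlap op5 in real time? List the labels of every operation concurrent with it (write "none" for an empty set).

op3, op4

overlap test against op5 [7,9]: concurrent iff the interval meets 7..9
op1 [1,2]: before
op2 [3,5]: before
op3 [4,8]: concurrent
op4 [6,10]: concurrent
op6 [11,12]: after
op7 [13,16]: after
op8 [14,17]: after
op9 [15,18]: after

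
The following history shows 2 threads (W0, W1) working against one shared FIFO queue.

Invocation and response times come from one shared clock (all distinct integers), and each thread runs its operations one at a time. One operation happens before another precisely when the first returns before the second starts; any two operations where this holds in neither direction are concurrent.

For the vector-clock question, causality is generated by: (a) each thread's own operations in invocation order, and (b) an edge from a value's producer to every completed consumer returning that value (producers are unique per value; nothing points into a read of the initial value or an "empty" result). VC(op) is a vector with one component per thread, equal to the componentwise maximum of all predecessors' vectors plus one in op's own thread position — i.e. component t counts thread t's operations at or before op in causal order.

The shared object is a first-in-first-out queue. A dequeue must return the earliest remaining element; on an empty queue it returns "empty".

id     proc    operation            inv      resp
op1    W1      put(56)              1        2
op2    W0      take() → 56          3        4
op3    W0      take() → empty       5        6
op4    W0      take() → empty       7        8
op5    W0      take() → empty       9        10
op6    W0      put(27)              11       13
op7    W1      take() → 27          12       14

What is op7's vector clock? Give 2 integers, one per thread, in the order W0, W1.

root op op1, invoked 1: fresh clock plus W1's own tick → (0, 1)
from VC(op1)=(0, 1), op2 (invoked 3) maxes components and bumps W0 → (1, 1)
from VC(op2)=(1, 1), op3 (invoked 5) maxes components and bumps W0 → (2, 1)
from VC(op3)=(2, 1), op4 (invoked 7) maxes components and bumps W0 → (3, 1)
from VC(op4)=(3, 1), op5 (invoked 9) maxes components and bumps W0 → (4, 1)
from VC(op5)=(4, 1), op6 (invoked 11) maxes components and bumps W0 → (5, 1)
from VC(op1)=(0, 1), VC(op6)=(5, 1), op7 (invoked 12) maxes components and bumps W1 → (5, 2)
target: VC(op7) = (5, 2)

(5, 2)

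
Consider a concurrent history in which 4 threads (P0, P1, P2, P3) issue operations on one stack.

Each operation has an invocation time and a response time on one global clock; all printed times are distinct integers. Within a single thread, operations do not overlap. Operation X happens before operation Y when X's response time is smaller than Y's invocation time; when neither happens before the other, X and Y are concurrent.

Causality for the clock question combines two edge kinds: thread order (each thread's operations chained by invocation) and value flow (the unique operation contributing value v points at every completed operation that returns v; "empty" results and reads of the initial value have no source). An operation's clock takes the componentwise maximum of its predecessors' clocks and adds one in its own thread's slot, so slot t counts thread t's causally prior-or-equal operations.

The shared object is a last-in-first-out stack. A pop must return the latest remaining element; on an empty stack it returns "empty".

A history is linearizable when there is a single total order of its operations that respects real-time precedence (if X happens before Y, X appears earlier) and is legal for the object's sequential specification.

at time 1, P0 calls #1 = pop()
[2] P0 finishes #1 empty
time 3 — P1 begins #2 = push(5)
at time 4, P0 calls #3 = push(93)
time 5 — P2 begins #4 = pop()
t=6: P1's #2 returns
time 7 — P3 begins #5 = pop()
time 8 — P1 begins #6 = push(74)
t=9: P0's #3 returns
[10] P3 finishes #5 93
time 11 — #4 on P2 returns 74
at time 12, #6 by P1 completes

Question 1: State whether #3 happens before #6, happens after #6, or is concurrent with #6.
Answer: concurrent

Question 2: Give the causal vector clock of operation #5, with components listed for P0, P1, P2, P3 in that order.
Answer: (2, 0, 0, 1)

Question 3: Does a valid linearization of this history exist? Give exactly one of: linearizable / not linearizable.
linearizable

a witness: #1, #2, #3, #5, #6, #4
1. #1 pop() → empty, leaving stack <>
2. #2 push(5), leaving stack <5>
3. #3 push(93), leaving stack <5,93>
4. #5 pop() → 93, leaving stack <5>
5. #6 push(74), leaving stack <5,74>
6. #4 pop() → 74, leaving stack <5>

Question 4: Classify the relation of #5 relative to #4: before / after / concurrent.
Answer: concurrent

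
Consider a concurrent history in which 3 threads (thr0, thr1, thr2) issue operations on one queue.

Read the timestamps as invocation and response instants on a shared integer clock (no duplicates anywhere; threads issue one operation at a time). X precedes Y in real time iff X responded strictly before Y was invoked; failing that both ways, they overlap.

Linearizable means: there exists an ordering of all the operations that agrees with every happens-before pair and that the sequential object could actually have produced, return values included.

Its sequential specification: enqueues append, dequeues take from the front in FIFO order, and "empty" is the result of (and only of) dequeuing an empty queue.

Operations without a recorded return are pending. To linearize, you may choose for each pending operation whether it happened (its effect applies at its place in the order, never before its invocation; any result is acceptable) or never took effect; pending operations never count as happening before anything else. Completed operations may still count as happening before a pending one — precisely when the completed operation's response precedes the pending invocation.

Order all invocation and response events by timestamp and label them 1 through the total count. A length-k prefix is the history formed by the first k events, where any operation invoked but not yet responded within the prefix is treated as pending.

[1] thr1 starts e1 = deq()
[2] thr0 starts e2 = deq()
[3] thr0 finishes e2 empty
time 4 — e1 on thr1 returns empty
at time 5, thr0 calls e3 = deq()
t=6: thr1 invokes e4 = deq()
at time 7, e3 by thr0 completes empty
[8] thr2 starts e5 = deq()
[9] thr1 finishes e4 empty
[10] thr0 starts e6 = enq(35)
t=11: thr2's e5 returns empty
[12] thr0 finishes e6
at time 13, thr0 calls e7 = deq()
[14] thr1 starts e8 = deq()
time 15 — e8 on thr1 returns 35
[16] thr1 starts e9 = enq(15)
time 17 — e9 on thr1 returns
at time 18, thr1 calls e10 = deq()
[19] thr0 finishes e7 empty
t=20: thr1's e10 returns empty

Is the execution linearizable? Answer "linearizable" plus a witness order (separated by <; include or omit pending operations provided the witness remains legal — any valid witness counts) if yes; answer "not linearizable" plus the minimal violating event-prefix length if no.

cut after 19 events: linearizable; cut after 20 events (e10 responds, time 20): not linearizable
real-time-consistent orders of the 10 completed operations: 40 — all fail the queue replay
take e1, e2, e3, e4, e5, e6, e7, e8, e9, e10: step 7 already fails, because e7 deq() → empty cannot occur there
take e1, e2, e3, e4, e5, e6, e8, e7, e9, e10: step 10 already fails, because e10 deq() → empty cannot occur there

not linearizable — minimal violating prefix: 20 events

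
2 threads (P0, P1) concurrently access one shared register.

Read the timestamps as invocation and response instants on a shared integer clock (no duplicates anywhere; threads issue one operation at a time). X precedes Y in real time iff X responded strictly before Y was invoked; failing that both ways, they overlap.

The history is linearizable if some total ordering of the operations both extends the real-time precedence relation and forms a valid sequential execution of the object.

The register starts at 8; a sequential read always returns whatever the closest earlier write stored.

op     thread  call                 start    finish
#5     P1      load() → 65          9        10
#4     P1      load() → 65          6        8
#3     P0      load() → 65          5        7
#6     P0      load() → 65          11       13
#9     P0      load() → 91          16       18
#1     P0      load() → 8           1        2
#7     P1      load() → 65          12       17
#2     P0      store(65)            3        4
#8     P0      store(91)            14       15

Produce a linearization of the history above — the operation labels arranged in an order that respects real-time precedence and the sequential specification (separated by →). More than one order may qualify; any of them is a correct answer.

#1 → #2 → #3 → #4 → #5 → #6 → #7 → #8 → #9

after step 1 (#1 load() → 8): value 8
after step 2 (#2 store(65)): value 65
after step 3 (#3 load() → 65): value 65
after step 4 (#4 load() → 65): value 65
after step 5 (#5 load() → 65): value 65
after step 6 (#6 load() → 65): value 65
after step 7 (#7 load() → 65): value 65
after step 8 (#8 store(91)): value 91
after step 9 (#9 load() → 91): value 91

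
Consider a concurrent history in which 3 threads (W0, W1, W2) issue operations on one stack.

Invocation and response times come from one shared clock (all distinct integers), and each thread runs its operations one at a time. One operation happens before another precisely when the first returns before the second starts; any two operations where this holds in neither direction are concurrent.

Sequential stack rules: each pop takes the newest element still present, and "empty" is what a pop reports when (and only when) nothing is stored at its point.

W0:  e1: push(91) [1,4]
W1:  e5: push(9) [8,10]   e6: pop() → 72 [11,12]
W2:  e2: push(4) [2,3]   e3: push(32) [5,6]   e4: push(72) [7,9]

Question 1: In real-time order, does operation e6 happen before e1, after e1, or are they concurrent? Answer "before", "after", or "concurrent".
e6 spans [11,12], e1 spans [1,4]
resp(e1)=4 < inv(e6)=11

after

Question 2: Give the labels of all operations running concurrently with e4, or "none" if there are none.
e4 runs from 7 to 9; window-overlapping ops are concurrent
e1 [1,4]: before
e2 [2,3]: before
e3 [5,6]: before
e5 [8,10]: concurrent
e6 [11,12]: after

e5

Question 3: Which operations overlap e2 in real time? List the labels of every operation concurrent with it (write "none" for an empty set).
concurrent with e2 ([2,3]): every op whose interval crosses 2..3
e1 [1,4]: concurrent
e3 [5,6]: after
e4 [7,9]: after
e5 [8,10]: after
e6 [11,12]: after

e1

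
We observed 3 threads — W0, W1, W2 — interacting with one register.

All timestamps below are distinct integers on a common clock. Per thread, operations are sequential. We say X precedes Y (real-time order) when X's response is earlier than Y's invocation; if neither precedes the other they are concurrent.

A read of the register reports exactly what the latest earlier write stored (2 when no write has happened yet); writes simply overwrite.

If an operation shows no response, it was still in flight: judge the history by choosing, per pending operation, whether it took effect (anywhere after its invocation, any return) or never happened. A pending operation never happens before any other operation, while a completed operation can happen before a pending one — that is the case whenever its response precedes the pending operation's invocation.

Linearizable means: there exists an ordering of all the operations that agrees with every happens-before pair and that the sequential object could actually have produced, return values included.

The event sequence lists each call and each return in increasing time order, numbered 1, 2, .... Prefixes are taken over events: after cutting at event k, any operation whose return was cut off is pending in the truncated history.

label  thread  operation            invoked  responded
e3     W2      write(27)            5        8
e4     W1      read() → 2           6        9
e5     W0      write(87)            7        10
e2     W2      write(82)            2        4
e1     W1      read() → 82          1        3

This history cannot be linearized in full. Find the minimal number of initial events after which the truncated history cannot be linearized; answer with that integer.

events 1..8 are linearizable; a witness order is e2, e1, e3:
step 1: e2 write(82) — value 82
step 2: e1 read() → 82 — value 82
step 3: e3 write(27) — value 27
once event 9 joins (e4's response, time 9), exhaustive search finds no witness
no escape via the 1 pending operation (e5): every completion choice fails
one such order, e1, e2, e3, e4 (pending dropped), breaks at step 1 where e1 read() → 82 is illegal
one such order, e1, e2, e4, e3 (pending dropped), breaks at step 1 where e1 read() → 82 is illegal

9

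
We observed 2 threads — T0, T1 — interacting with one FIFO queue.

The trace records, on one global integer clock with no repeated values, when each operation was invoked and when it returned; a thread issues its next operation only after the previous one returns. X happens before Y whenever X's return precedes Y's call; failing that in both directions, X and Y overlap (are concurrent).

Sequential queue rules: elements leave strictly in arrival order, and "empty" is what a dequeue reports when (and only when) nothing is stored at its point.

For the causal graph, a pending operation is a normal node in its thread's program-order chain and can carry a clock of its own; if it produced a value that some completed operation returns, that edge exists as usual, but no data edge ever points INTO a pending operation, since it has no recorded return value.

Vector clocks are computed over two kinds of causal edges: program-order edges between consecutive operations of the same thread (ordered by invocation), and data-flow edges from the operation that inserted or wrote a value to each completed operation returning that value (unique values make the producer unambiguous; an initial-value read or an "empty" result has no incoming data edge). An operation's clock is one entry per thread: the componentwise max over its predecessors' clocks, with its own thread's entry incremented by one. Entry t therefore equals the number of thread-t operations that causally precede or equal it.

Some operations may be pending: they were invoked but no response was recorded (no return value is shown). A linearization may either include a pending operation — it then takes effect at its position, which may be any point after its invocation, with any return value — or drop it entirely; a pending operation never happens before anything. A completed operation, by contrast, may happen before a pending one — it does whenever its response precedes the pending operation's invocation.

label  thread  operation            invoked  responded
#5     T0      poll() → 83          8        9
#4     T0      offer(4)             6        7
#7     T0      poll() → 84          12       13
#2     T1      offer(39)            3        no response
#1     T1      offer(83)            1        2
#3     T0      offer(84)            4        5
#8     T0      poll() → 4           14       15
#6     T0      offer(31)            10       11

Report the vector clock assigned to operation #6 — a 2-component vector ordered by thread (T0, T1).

(4, 1)

#1 (invocation 1): nothing precedes it; T1's component alone gives (0, 1)
#3 (invocation 4): nothing precedes it; T0's component alone gives (1, 0)
#2 (invocation 3): componentwise max over VC(#1)=(0, 1), +1 at T1, giving (0, 2)
#4 (invocation 6): componentwise max over VC(#3)=(1, 0), +1 at T0, giving (2, 0)
#5 (invocation 8): componentwise max over VC(#1)=(0, 1), VC(#4)=(2, 0), +1 at T0, giving (3, 1)
#6 (invocation 10): componentwise max over VC(#5)=(3, 1), +1 at T0, giving (4, 1)
#7 (invocation 12): componentwise max over VC(#3)=(1, 0), VC(#6)=(4, 1), +1 at T0, giving (5, 1)
#8 (invocation 14): componentwise max over VC(#4)=(2, 0), VC(#7)=(5, 1), +1 at T0, giving (6, 1)
target: VC(#6) = (4, 1)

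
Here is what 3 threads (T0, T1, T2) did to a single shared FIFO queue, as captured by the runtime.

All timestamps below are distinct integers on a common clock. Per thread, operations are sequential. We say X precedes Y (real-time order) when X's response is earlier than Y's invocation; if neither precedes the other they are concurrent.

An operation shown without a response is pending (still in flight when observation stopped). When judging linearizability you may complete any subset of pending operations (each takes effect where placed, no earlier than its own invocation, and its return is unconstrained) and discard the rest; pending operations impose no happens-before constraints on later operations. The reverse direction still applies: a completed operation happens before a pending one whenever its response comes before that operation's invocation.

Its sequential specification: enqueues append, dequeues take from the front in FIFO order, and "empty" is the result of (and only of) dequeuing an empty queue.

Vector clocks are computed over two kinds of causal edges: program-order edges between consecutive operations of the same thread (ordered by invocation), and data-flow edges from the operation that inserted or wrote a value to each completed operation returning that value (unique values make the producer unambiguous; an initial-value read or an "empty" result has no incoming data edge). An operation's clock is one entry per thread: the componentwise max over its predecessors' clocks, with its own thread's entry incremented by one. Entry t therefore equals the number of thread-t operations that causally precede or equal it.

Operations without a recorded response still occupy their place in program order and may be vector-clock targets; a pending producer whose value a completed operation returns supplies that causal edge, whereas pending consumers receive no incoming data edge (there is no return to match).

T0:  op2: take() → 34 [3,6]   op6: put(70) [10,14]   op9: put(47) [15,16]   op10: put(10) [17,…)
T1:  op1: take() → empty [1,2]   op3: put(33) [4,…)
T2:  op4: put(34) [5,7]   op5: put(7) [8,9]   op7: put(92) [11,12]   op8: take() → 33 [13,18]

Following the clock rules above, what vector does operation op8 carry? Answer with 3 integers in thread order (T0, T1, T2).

(0, 2, 4)

op4, invoked 5, has no incoming edges; only T2's bump applies → (0, 0, 1)
op1, invoked 1, has no incoming edges; only T1's bump applies → (0, 1, 0)
op5 (invocation 8): componentwise max over VC(op4)=(0, 0, 1), +1 at T2, giving (0, 0, 2)
op3 (invocation 4): componentwise max over VC(op1)=(0, 1, 0), +1 at T1, giving (0, 2, 0)
op2 (invocation 3): componentwise max over VC(op4)=(0, 0, 1), +1 at T0, giving (1, 0, 1)
op7 (invocation 11): componentwise max over VC(op5)=(0, 0, 2), +1 at T2, giving (0, 0, 3)
op6 (invocation 10): componentwise max over VC(op2)=(1, 0, 1), +1 at T0, giving (2, 0, 1)
op9 (invocation 15): componentwise max over VC(op6)=(2, 0, 1), +1 at T0, giving (3, 0, 1)
op10 (invocation 17): componentwise max over VC(op9)=(3, 0, 1), +1 at T0, giving (4, 0, 1)
op8 (invocation 13): componentwise max over VC(op3)=(0, 2, 0), VC(op7)=(0, 0, 3), +1 at T2, giving (0, 2, 4)
target: VC(op8) = (0, 2, 4)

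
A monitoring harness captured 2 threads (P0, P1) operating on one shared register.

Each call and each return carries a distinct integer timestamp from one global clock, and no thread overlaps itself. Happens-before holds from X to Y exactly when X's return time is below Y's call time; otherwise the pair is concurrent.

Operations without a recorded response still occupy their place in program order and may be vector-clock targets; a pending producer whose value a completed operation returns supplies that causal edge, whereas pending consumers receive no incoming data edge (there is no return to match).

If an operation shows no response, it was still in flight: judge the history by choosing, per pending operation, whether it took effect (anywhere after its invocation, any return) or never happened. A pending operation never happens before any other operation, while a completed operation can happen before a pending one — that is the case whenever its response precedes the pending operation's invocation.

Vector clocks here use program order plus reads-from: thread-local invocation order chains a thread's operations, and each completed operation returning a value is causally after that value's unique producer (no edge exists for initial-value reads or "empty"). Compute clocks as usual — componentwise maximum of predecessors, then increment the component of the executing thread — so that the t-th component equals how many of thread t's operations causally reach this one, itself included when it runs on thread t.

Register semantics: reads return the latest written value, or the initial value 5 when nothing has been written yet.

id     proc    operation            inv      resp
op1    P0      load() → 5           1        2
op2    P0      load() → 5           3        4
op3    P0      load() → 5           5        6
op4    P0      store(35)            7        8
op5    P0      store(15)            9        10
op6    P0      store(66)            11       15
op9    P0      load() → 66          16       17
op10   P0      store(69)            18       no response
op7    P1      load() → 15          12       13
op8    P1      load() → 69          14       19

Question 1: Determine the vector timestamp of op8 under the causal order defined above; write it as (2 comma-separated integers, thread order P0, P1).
Answer: (8, 2)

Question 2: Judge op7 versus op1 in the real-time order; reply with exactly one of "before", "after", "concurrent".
Answer: after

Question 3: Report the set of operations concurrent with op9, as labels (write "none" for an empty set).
Answer: op8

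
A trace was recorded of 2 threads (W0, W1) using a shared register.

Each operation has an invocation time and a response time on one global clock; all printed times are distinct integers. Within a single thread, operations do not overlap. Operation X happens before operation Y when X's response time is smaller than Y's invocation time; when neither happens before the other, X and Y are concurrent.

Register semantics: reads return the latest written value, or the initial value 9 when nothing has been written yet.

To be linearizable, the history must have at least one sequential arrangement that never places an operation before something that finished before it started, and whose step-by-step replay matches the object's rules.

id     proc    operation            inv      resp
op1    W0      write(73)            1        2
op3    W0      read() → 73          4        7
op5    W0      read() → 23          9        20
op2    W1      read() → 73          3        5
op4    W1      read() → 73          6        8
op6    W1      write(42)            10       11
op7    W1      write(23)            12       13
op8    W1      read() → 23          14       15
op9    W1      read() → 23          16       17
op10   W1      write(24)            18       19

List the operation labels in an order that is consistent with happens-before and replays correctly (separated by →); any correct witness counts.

step 1: op1 write(73) — value 73
step 2: op2 read() → 73 — value 73
step 3: op3 read() → 73 — value 73
step 4: op4 read() → 73 — value 73
step 5: op6 write(42) — value 42
step 6: op7 write(23) — value 23
step 7: op5 read() → 23 — value 23
step 8: op8 read() → 23 — value 23
step 9: op9 read() → 23 — value 23
step 10: op10 write(24) — value 24

op1 → op2 → op3 → op4 → op6 → op7 → op5 → op8 → op9 → op10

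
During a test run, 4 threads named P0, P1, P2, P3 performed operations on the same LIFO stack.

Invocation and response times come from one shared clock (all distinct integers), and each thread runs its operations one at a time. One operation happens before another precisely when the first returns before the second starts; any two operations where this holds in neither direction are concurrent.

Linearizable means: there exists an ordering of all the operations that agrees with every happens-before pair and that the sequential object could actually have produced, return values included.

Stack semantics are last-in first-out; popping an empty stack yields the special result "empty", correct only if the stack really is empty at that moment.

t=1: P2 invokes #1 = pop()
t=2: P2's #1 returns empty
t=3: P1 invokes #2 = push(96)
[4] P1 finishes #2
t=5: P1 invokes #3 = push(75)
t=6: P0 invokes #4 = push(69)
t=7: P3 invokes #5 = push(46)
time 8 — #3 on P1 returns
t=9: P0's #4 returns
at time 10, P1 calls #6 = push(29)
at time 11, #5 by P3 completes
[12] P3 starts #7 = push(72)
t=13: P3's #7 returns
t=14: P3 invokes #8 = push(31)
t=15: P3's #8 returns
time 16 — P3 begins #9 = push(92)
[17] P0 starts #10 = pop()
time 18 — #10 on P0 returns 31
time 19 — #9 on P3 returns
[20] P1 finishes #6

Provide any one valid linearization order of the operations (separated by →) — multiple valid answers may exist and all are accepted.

after step 1 (#1 pop() → empty): stack <>
after step 2 (#2 push(96)): stack <96>
after step 3 (#3 push(75)): stack <96,75>
after step 4 (#4 push(69)): stack <96,75,69>
after step 5 (#5 push(46)): stack <96,75,69,46>
after step 6 (#6 push(29)): stack <96,75,69,46,29>
after step 7 (#7 push(72)): stack <96,75,69,46,29,72>
after step 8 (#8 push(31)): stack <96,75,69,46,29,72,31>
after step 9 (#10 pop() → 31): stack <96,75,69,46,29,72>
after step 10 (#9 push(92)): stack <96,75,69,46,29,72,92>

#1 → #2 → #3 → #4 → #5 → #6 → #7 → #8 → #10 → #9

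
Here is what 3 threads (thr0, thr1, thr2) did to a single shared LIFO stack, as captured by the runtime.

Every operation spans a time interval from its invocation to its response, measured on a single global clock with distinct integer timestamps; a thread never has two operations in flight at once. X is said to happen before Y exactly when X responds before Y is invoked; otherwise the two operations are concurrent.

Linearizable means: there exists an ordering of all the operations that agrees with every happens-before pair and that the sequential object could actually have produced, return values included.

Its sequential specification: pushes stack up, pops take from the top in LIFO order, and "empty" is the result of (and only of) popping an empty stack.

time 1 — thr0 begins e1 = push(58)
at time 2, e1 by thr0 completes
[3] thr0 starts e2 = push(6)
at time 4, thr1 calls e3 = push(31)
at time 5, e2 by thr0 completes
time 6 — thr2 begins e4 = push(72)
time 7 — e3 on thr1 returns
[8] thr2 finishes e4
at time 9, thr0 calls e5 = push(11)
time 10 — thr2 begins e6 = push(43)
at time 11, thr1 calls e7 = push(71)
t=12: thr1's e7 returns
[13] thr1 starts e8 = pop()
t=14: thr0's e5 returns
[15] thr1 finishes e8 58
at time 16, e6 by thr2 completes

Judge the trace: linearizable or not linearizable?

through event 14 a valid linearization exists; event 15 (e8 responding at time 15) ends that
real-time-consistent orders of the 7 completed operations: 9 — all fail the LIFO stack replay
include/drop combinations of the 1 pending operation (e6) were all tried; none helps
take e1, e2, e3, e4, e5, e7, e8 (pending dropped): step 7 already fails, because e8 pop() → 58 cannot occur there
take e1, e2, e3, e4, e7, e5, e8 (pending dropped): step 7 already fails, because e8 pop() → 58 cannot occur there

not linearizable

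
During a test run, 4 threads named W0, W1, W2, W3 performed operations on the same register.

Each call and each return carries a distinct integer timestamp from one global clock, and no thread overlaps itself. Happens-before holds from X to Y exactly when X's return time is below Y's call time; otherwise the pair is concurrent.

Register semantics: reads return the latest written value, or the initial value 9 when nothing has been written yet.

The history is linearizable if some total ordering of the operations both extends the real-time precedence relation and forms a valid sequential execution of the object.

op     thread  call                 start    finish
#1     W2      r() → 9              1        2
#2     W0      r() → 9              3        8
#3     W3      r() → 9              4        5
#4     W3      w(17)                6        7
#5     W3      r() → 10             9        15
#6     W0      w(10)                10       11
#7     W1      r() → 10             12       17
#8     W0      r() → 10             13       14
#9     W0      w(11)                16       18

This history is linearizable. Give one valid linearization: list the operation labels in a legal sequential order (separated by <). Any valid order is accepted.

after step 1 (#1 r() → 9): value 9
after step 2 (#2 r() → 9): value 9
after step 3 (#3 r() → 9): value 9
after step 4 (#4 w(17)): value 17
after step 5 (#6 w(10)): value 10
after step 6 (#5 r() → 10): value 10
after step 7 (#7 r() → 10): value 10
after step 8 (#8 r() → 10): value 10
after step 9 (#9 w(11)): value 11

#1 < #2 < #3 < #4 < #6 < #5 < #7 < #8 < #9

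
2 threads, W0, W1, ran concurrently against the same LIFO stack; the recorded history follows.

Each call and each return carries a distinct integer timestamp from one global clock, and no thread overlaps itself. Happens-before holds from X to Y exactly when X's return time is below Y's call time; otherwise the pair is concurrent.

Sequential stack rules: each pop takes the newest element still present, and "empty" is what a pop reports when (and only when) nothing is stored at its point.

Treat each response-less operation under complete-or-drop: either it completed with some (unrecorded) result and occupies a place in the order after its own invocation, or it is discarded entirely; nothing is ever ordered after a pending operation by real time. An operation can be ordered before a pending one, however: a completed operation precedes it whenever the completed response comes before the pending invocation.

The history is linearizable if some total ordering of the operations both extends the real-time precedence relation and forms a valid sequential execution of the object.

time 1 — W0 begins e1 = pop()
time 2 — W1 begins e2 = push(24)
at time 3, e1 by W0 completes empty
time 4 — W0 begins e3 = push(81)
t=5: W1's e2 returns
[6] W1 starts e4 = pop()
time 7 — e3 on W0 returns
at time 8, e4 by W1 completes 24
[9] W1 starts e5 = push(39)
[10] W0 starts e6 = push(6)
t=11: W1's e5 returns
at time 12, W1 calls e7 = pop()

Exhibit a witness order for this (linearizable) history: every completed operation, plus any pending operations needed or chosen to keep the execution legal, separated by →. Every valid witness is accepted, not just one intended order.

e1 → e2 → e4 → e3 → e5

step 1: e1 pop() → empty — stack <>
step 2: e2 push(24) — stack <24>
step 3: e4 pop() → 24 — stack <>
step 4: e3 push(81) — stack <81>
step 5: e5 push(39) — stack <81,39>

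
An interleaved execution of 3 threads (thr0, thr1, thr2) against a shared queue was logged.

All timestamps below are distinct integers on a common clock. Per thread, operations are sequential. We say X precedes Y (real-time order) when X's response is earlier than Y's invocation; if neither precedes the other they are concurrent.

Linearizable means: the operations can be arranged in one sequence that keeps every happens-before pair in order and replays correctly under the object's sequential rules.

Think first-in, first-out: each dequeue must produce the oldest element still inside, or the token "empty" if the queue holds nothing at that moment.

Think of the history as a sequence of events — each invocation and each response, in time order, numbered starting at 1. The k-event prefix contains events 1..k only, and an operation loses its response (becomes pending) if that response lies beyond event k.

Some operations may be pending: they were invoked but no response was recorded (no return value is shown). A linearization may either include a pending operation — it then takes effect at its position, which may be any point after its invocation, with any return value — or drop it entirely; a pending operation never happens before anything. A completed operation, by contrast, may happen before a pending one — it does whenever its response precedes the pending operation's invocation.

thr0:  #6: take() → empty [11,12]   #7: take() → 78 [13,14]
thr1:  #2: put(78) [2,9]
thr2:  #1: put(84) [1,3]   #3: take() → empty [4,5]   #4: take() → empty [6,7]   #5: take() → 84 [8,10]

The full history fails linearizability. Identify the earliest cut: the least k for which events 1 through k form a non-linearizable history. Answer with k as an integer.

5

events 1..4 are linearizable; a witness order is #1:
step 1: #1 put(84) — queue <84>
adding event 5 (#3 responds at 5) leaves no legal real-time order
include/drop combinations of the 1 pending operation (#2) were all tried; none helps
one such order, #1, #3 (pending dropped), breaks at step 2 where #3 take() → empty is illegal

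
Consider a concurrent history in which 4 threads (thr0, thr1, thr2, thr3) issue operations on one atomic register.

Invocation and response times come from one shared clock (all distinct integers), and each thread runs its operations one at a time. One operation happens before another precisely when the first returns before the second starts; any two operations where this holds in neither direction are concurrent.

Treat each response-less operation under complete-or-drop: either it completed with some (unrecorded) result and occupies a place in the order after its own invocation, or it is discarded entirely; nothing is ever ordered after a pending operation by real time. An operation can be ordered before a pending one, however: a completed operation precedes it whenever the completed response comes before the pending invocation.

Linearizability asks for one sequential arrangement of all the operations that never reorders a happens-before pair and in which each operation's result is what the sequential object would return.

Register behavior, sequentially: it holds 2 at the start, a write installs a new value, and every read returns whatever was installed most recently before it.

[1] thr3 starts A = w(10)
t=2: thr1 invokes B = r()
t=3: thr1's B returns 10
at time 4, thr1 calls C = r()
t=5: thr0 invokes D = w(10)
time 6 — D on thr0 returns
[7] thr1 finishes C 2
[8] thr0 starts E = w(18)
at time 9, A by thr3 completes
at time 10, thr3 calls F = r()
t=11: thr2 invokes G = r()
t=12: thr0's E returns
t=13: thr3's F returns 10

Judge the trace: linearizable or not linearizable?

events 1..6 are fine; event 7 — the response of C at time 7 — makes the prefix non-linearizable
checked exhaustively: 2 real-time-consistent orders of 3 completed operations, zero legal atomic register replays
no escape via the 1 pending operation (A): every completion choice fails
for example B, C, D (pending dropped) fails at step 1: B r() → 10 is not legal there
for example B, D, C (pending dropped) fails at step 1: B r() → 10 is not legal there

not linearizable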